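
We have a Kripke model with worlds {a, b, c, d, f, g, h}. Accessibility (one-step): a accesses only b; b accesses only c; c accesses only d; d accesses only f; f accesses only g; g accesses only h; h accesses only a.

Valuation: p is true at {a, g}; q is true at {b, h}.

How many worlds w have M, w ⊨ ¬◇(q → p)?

a: ◇(q → p) is F. ✓
b: ◇(q → p) is T. ✗
c: ◇(q → p) is T. ✗
d: ◇(q → p) is T. ✗
f: ◇(q → p) is T. ✗
g: ◇(q → p) is F. ✓
h: ◇(q → p) is T. ✗
Satisfying worlds: {a, g}.

2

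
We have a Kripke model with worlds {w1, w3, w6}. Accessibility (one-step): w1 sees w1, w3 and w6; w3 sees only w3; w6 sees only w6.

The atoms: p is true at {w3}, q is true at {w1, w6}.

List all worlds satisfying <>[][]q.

{w1, w6}

w1: successors {w1, w3, w6}; [][]q there: w1:F, w3:F, w6:T. ✓
w3: successors {w3}; [][]q there: w3:F. ✗
w6: successors {w6}; [][]q there: w6:T. ✓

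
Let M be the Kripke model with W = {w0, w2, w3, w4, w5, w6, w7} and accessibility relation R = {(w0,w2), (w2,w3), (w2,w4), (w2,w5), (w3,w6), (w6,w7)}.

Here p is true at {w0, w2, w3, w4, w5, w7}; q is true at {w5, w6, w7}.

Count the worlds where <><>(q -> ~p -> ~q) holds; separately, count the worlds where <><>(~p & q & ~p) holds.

2 and 1

For <><>(q -> ~p -> ~q):
w0: successors {w2}; <>(q -> ~p -> ~q) there: w2:T. ✓
w2: successors {w3, w4, w5}; <>(q -> ~p -> ~q) there: w3:F, w4:F, w5:F. ✗
w3: successors {w6}; <>(q -> ~p -> ~q) there: w6:T. ✓
w4: no successors, so <><>(q -> ~p -> ~q) fails. ✗
w5: no successors, so <><>(q -> ~p -> ~q) fails. ✗
w6: successors {w7}; <>(q -> ~p -> ~q) there: w7:F. ✗
w7: no successors, so <><>(q -> ~p -> ~q) fails. ✗
— 2 worlds.
For <><>(~p & q & ~p):
w0: successors {w2}; <>(~p & q & ~p) there: w2:F. ✗
w2: successors {w3, w4, w5}; <>(~p & q & ~p) there: w3:T, w4:F, w5:F. ✓
w3: successors {w6}; <>(~p & q & ~p) there: w6:F. ✗
w4: no successors, so <><>(~p & q & ~p) fails. ✗
w5: no successors, so <><>(~p & q & ~p) fails. ✗
w6: successors {w7}; <>(~p & q & ~p) there: w7:F. ✗
w7: no successors, so <><>(~p & q & ~p) fails. ✗
— 1 world.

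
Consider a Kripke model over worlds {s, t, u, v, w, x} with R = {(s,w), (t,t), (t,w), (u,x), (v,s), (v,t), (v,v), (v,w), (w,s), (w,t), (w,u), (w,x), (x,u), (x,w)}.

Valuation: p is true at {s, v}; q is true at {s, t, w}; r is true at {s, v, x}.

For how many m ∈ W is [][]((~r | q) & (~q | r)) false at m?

6

s: successors {w}; []((~r | q) & (~q | r)) there: w:F. ✗
t: successors {t, w}; []((~r | q) & (~q | r)) there: t:F, w:F. ✗
u: successors {x}; []((~r | q) & (~q | r)) there: x:F. ✗
v: successors {s, t, v, w}; []((~r | q) & (~q | r)) there: s:F, t:F, v:F, w:F. ✗
w: successors {s, t, u, x}; []((~r | q) & (~q | r)) there: s:F, t:F, u:F, x:F. ✗
x: successors {u, w}; []((~r | q) & (~q | r)) there: u:F, w:F. ✗
Satisfying worlds: ∅.
So [][]((~r | q) & (~q | r)) fails at the other 6 worlds.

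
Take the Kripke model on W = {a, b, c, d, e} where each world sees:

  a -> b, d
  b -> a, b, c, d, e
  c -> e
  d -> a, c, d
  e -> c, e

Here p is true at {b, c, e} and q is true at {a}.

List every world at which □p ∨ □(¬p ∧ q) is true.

{c, e}

a: □p is F, □(¬p ∧ q) is F. ✗
b: □p is F, □(¬p ∧ q) is F. ✗
c: □p is T, □(¬p ∧ q) is F. ✓
d: □p is F, □(¬p ∧ q) is F. ✗
e: □p is T, □(¬p ∧ q) is F. ✓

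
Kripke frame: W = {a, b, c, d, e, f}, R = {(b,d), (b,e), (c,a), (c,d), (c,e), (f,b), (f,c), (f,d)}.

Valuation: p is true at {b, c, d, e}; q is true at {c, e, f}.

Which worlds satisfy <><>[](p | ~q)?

a: no successors, so <><>[](p | ~q) fails. ✗
b: successors {d, e}; <>[](p | ~q) there: d:F, e:F. ✗
c: successors {a, d, e}; <>[](p | ~q) there: a:F, d:F, e:F. ✗
d: no successors, so <><>[](p | ~q) fails. ✗
e: no successors, so <><>[](p | ~q) fails. ✗
f: successors {b, c, d}; <>[](p | ~q) there: b:T, c:T, d:F. ✓

{f}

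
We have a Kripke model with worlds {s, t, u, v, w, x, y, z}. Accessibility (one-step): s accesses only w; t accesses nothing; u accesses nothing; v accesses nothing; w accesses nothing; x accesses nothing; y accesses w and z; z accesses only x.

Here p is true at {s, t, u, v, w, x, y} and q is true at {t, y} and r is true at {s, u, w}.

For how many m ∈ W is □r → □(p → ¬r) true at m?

7

s: □r is T, □(p → ¬r) is F. ✗
t: □r is T, □(p → ¬r) is T. ✓
u: □r is T, □(p → ¬r) is T. ✓
v: □r is T, □(p → ¬r) is T. ✓
w: □r is T, □(p → ¬r) is T. ✓
x: □r is T, □(p → ¬r) is T. ✓
y: □r is F, □(p → ¬r) is F. ✓
z: □r is F, □(p → ¬r) is T. ✓
Satisfying worlds: {t, u, v, w, x, y, z}.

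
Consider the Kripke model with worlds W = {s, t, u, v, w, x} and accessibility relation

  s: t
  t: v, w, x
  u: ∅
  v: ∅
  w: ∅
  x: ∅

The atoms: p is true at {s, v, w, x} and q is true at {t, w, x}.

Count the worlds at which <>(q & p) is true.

s: successors {t}; q & p there: t:F. ✗
t: successors {v, w, x}; q & p there: v:F, w:T, x:T. ✓
u: no successors, so <>(q & p) fails. ✗
v: no successors, so <>(q & p) fails. ✗
w: no successors, so <>(q & p) fails. ✗
x: no successors, so <>(q & p) fails. ✗
Satisfying worlds: {t}.

1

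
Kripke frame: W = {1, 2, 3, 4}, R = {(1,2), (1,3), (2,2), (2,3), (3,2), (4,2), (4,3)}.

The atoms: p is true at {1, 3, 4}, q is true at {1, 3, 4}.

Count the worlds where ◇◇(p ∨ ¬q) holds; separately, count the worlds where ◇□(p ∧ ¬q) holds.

For ◇◇(p ∨ ¬q):
1: successors {2, 3}; ◇(p ∨ ¬q) there: 2:T, 3:T. ✓
2: successors {2, 3}; ◇(p ∨ ¬q) there: 2:T, 3:T. ✓
3: successors {2}; ◇(p ∨ ¬q) there: 2:T. ✓
4: successors {2, 3}; ◇(p ∨ ¬q) there: 2:T, 3:T. ✓
— 4 worlds.
For ◇□(p ∧ ¬q):
1: successors {2, 3}; □(p ∧ ¬q) there: 2:F, 3:F. ✗
2: successors {2, 3}; □(p ∧ ¬q) there: 2:F, 3:F. ✗
3: successors {2}; □(p ∧ ¬q) there: 2:F. ✗
4: successors {2, 3}; □(p ∧ ¬q) there: 2:F, 3:F. ✗
— 0 worlds.

4 and 0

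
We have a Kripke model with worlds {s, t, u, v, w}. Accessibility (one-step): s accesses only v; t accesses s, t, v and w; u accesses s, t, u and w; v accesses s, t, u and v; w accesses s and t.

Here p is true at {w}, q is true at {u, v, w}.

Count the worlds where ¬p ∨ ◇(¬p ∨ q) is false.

s: ¬p is T, ◇(¬p ∨ q) is T. ✓
t: ¬p is T, ◇(¬p ∨ q) is T. ✓
u: ¬p is T, ◇(¬p ∨ q) is T. ✓
v: ¬p is T, ◇(¬p ∨ q) is T. ✓
w: ¬p is F, ◇(¬p ∨ q) is T. ✓
Satisfying worlds: {s, t, u, v, w}.
So ¬p ∨ ◇(¬p ∨ q) fails at the other 0 worlds.

0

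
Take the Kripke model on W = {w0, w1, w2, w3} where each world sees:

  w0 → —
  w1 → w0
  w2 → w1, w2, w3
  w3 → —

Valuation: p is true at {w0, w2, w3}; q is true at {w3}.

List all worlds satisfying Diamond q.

{w2}

w0: no successors, so Diamond q fails. ✗
w1: successors {w0}; q there: w0:F. ✗
w2: successors {w1, w2, w3}; q there: w1:F, w2:F, w3:T. ✓
w3: no successors, so Diamond q fails. ✗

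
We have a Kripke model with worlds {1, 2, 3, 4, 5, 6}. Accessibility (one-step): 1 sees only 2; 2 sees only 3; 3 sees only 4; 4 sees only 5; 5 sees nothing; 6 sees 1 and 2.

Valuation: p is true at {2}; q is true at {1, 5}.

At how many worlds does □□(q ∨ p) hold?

3

1: successors {2}; □(q ∨ p) there: 2:F. ✗
2: successors {3}; □(q ∨ p) there: 3:F. ✗
3: successors {4}; □(q ∨ p) there: 4:T. ✓
4: successors {5}; □(q ∨ p) there: 5:T. ✓
5: no successors, so □□(q ∨ p) holds vacuously. ✓
6: successors {1, 2}; □(q ∨ p) there: 1:T, 2:F. ✗
Satisfying worlds: {3, 4, 5}.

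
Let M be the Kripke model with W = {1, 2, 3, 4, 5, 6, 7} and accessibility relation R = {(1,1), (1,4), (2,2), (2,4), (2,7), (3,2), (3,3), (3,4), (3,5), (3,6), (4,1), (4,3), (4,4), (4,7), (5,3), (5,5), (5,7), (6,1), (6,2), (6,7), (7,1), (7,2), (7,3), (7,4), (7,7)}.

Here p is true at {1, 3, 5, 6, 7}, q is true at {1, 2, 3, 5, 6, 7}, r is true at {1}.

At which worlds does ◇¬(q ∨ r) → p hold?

1: ◇¬(q ∨ r) is T, p is T. ✓
2: ◇¬(q ∨ r) is T, p is F. ✗
3: ◇¬(q ∨ r) is T, p is T. ✓
4: ◇¬(q ∨ r) is T, p is F. ✗
5: ◇¬(q ∨ r) is F, p is T. ✓
6: ◇¬(q ∨ r) is F, p is T. ✓
7: ◇¬(q ∨ r) is T, p is T. ✓

{1, 3, 5, 6, 7}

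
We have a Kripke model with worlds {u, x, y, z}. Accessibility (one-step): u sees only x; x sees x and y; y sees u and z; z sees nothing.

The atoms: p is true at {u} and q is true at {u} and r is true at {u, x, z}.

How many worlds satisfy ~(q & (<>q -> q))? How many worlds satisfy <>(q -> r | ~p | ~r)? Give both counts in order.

3 and 3

For ~(q & (<>q -> q)):
u: q & (<>q -> q) is T. ✗
x: q & (<>q -> q) is F. ✓
y: q & (<>q -> q) is F. ✓
z: q & (<>q -> q) is F. ✓
— 3 worlds.
For <>(q -> r | ~p | ~r):
u: successors {x}; q -> r | ~p | ~r there: x:T. ✓
x: successors {x, y}; q -> r | ~p | ~r there: x:T, y:T. ✓
y: successors {u, z}; q -> r | ~p | ~r there: u:T, z:T. ✓
z: no successors, so <>(q -> r | ~p | ~r) fails. ✗
— 3 worlds.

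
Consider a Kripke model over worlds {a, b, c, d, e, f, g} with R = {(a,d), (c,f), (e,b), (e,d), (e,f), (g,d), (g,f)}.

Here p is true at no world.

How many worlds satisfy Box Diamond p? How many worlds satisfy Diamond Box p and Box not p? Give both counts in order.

3 and 4

For Box Diamond p:
a: successors {d}; Diamond p there: d:F. ✗
b: no successors, so Box Diamond p holds vacuously. ✓
c: successors {f}; Diamond p there: f:F. ✗
d: no successors, so Box Diamond p holds vacuously. ✓
e: successors {b, d, f}; Diamond p there: b:F, d:F, f:F. ✗
f: no successors, so Box Diamond p holds vacuously. ✓
g: successors {d, f}; Diamond p there: d:F, f:F. ✗
— 3 worlds.
For Diamond Box p and Box not p:
a: Diamond Box p is T, Box not p is T. ✓
b: Diamond Box p is F, Box not p is T. ✗
c: Diamond Box p is T, Box not p is T. ✓
d: Diamond Box p is F, Box not p is T. ✗
e: Diamond Box p is T, Box not p is T. ✓
f: Diamond Box p is F, Box not p is T. ✗
g: Diamond Box p is T, Box not p is T. ✓
— 4 worlds.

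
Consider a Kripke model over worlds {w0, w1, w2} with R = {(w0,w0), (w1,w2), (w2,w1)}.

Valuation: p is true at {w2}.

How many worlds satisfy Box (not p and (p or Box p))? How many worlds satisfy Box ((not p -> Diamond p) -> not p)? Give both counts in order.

For Box (not p and (p or Box p)):
w0: successors {w0}; not p and (p or Box p) there: w0:F. ✗
w1: successors {w2}; not p and (p or Box p) there: w2:F. ✗
w2: successors {w1}; not p and (p or Box p) there: w1:T. ✓
— 1 world.
For Box ((not p -> Diamond p) -> not p):
w0: successors {w0}; (not p -> Diamond p) -> not p there: w0:T. ✓
w1: successors {w2}; (not p -> Diamond p) -> not p there: w2:F. ✗
w2: successors {w1}; (not p -> Diamond p) -> not p there: w1:T. ✓
— 2 worlds.

1 and 2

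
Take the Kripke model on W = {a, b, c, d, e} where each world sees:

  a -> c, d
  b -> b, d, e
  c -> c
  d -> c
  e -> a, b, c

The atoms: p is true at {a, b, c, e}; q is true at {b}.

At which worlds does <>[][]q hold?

∅

a: successors {c, d}; [][]q there: c:F, d:F. ✗
b: successors {b, d, e}; [][]q there: b:F, d:F, e:F. ✗
c: successors {c}; [][]q there: c:F. ✗
d: successors {c}; [][]q there: c:F. ✗
e: successors {a, b, c}; [][]q there: a:F, b:F, c:F. ✗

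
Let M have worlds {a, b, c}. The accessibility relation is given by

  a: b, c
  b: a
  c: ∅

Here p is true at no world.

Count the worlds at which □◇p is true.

1

a: successors {b, c}; ◇p there: b:F, c:F. ✗
b: successors {a}; ◇p there: a:F. ✗
c: no successors, so □◇p holds vacuously. ✓
Satisfying worlds: {c}.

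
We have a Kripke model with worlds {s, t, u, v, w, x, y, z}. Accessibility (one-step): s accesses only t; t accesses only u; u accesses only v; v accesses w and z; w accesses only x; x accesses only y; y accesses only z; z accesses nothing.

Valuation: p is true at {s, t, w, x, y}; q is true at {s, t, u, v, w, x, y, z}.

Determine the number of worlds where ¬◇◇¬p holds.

4

s: ◇◇¬p is T. ✗
t: ◇◇¬p is T. ✗
u: ◇◇¬p is T. ✗
v: ◇◇¬p is F. ✓
w: ◇◇¬p is F. ✓
x: ◇◇¬p is T. ✗
y: ◇◇¬p is F. ✓
z: ◇◇¬p is F. ✓
Satisfying worlds: {v, w, y, z}.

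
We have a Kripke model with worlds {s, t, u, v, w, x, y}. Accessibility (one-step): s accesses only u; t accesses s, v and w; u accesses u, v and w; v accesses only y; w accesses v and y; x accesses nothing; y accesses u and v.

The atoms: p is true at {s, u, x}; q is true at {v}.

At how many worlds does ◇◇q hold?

s: successors {u}; ◇q there: u:T. ✓
t: successors {s, v, w}; ◇q there: s:F, v:F, w:T. ✓
u: successors {u, v, w}; ◇q there: u:T, v:F, w:T. ✓
v: successors {y}; ◇q there: y:T. ✓
w: successors {v, y}; ◇q there: v:F, y:T. ✓
x: no successors, so ◇◇q fails. ✗
y: successors {u, v}; ◇q there: u:T, v:F. ✓
Satisfying worlds: {s, t, u, v, w, y}.

6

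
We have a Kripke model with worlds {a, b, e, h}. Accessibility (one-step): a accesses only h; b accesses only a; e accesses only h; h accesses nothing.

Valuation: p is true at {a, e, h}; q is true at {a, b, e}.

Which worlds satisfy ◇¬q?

{a, e}

a: successors {h}; ¬q there: h:T. ✓
b: successors {a}; ¬q there: a:F. ✗
e: successors {h}; ¬q there: h:T. ✓
h: no successors, so ◇¬q fails. ✗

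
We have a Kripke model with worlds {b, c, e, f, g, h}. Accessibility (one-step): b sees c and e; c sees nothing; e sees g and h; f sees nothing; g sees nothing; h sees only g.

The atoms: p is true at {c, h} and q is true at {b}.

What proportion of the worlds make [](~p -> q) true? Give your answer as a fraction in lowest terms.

b: successors {c, e}; ~p -> q there: c:T, e:F. ✗
c: no successors, so [](~p -> q) holds vacuously. ✓
e: successors {g, h}; ~p -> q there: g:F, h:T. ✗
f: no successors, so [](~p -> q) holds vacuously. ✓
g: no successors, so [](~p -> q) holds vacuously. ✓
h: successors {g}; ~p -> q there: g:F. ✗
That's 3 of 6 worlds, so 3/6 = 1/2.

1/2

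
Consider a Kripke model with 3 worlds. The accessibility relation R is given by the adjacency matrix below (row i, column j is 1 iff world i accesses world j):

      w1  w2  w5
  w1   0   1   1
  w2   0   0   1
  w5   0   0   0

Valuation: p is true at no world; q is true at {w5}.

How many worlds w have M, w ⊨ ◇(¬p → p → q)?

2

w1: successors {w2, w5}; ¬p → p → q there: w2:T, w5:T. ✓
w2: successors {w5}; ¬p → p → q there: w5:T. ✓
w5: no successors, so ◇(¬p → p → q) fails. ✗
Satisfying worlds: {w1, w2}.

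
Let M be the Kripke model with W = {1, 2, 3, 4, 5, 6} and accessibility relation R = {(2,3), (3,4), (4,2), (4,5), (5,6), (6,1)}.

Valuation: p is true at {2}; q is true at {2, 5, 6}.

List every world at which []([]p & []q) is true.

1: no successors, so []([]p & []q) holds vacuously. ✓
2: successors {3}; []p & []q there: 3:F. ✗
3: successors {4}; []p & []q there: 4:F. ✗
4: successors {2, 5}; []p & []q there: 2:F, 5:F. ✗
5: successors {6}; []p & []q there: 6:F. ✗
6: successors {1}; []p & []q there: 1:T. ✓

{1, 6}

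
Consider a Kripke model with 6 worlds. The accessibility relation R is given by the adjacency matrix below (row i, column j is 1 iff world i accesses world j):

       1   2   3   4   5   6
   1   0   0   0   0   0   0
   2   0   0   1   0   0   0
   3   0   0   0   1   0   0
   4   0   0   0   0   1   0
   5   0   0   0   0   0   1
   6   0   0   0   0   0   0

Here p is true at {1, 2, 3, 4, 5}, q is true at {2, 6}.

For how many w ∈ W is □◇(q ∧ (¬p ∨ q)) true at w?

3

1: no successors, so □◇(q ∧ (¬p ∨ q)) holds vacuously. ✓
2: successors {3}; ◇(q ∧ (¬p ∨ q)) there: 3:F. ✗
3: successors {4}; ◇(q ∧ (¬p ∨ q)) there: 4:F. ✗
4: successors {5}; ◇(q ∧ (¬p ∨ q)) there: 5:T. ✓
5: successors {6}; ◇(q ∧ (¬p ∨ q)) there: 6:F. ✗
6: no successors, so □◇(q ∧ (¬p ∨ q)) holds vacuously. ✓
Satisfying worlds: {1, 4, 6}.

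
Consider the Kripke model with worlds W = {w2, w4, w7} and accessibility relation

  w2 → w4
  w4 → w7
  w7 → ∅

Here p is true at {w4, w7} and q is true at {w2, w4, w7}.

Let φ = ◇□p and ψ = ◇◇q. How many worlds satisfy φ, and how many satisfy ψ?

2 and 1

For ◇□p:
w2: successors {w4}; □p there: w4:T. ✓
w4: successors {w7}; □p there: w7:T. ✓
w7: no successors, so ◇□p fails. ✗
— 2 worlds.
For ◇◇q:
w2: successors {w4}; ◇q there: w4:T. ✓
w4: successors {w7}; ◇q there: w7:F. ✗
w7: no successors, so ◇◇q fails. ✗
— 1 world.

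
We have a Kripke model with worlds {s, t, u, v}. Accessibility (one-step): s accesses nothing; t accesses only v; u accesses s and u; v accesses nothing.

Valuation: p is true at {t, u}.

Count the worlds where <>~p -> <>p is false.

s: <>~p is F, <>p is F. ✓
t: <>~p is T, <>p is F. ✗
u: <>~p is T, <>p is T. ✓
v: <>~p is F, <>p is F. ✓
Satisfying worlds: {s, u, v}.
So <>~p -> <>p fails at the other 1 world.

1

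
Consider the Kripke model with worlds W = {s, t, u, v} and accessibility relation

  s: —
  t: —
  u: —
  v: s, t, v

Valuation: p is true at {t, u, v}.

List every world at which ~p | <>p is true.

{s, v}

s: ~p is T, <>p is F. ✓
t: ~p is F, <>p is F. ✗
u: ~p is F, <>p is F. ✗
v: ~p is F, <>p is T. ✓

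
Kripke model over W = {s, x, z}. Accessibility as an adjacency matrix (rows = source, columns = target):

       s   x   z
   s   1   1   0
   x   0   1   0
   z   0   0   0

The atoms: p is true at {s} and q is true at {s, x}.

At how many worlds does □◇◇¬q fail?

s: successors {s, x}; ◇◇¬q there: s:F, x:F. ✗
x: successors {x}; ◇◇¬q there: x:F. ✗
z: no successors, so □◇◇¬q holds vacuously. ✓
Satisfying worlds: {z}.
So □◇◇¬q fails at the other 2 worlds.

2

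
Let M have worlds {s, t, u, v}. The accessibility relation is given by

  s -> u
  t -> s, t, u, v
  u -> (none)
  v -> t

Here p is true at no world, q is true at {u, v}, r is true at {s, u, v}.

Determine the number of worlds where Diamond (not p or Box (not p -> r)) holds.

s: successors {u}; not p or Box (not p -> r) there: u:T. ✓
t: successors {s, t, u, v}; not p or Box (not p -> r) there: s:T, t:T, u:T, v:T. ✓
u: no successors, so Diamond (not p or Box (not p -> r)) fails. ✗
v: successors {t}; not p or Box (not p -> r) there: t:T. ✓
Satisfying worlds: {s, t, v}.

3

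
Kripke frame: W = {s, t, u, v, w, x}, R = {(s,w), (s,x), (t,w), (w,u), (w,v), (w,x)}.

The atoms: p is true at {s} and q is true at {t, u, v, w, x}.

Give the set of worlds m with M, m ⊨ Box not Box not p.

{u, v, x}

s: successors {w, x}; not Box not p there: w:F, x:F. ✗
t: successors {w}; not Box not p there: w:F. ✗
u: no successors, so Box not Box not p holds vacuously. ✓
v: no successors, so Box not Box not p holds vacuously. ✓
w: successors {u, v, x}; not Box not p there: u:F, v:F, x:F. ✗
x: no successors, so Box not Box not p holds vacuously. ✓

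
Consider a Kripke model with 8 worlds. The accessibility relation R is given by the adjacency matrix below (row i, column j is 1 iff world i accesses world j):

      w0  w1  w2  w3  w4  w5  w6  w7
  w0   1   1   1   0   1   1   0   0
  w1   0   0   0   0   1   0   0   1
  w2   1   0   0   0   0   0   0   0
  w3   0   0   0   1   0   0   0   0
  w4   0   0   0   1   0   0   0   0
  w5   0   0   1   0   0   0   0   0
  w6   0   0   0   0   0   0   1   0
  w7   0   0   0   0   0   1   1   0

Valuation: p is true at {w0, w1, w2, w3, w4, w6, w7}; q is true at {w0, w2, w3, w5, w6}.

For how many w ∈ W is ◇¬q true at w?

2

w0: successors {w0, w1, w2, w4, w5}; ¬q there: w0:F, w1:T, w2:F, w4:T, w5:F. ✓
w1: successors {w4, w7}; ¬q there: w4:T, w7:T. ✓
w2: successors {w0}; ¬q there: w0:F. ✗
w3: successors {w3}; ¬q there: w3:F. ✗
w4: successors {w3}; ¬q there: w3:F. ✗
w5: successors {w2}; ¬q there: w2:F. ✗
w6: successors {w6}; ¬q there: w6:F. ✗
w7: successors {w5, w6}; ¬q there: w5:F, w6:F. ✗
Satisfying worlds: {w0, w1}.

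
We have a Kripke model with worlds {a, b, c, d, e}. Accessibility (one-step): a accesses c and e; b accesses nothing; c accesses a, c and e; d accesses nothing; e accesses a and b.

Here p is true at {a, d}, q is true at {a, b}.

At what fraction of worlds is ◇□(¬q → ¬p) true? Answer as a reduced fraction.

3/5

a: successors {c, e}; □(¬q → ¬p) there: c:T, e:T. ✓
b: no successors, so ◇□(¬q → ¬p) fails. ✗
c: successors {a, c, e}; □(¬q → ¬p) there: a:T, c:T, e:T. ✓
d: no successors, so ◇□(¬q → ¬p) fails. ✗
e: successors {a, b}; □(¬q → ¬p) there: a:T, b:T. ✓
That's 3 of 5 worlds, so 3/5.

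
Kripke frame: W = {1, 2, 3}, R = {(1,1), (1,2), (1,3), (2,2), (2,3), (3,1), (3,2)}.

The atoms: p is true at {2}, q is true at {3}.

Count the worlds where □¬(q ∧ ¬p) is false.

2

1: successors {1, 2, 3}; ¬(q ∧ ¬p) there: 1:T, 2:T, 3:F. ✗
2: successors {2, 3}; ¬(q ∧ ¬p) there: 2:T, 3:F. ✗
3: successors {1, 2}; ¬(q ∧ ¬p) there: 1:T, 2:T. ✓
Satisfying worlds: {3}.
So □¬(q ∧ ¬p) fails at the other 2 worlds.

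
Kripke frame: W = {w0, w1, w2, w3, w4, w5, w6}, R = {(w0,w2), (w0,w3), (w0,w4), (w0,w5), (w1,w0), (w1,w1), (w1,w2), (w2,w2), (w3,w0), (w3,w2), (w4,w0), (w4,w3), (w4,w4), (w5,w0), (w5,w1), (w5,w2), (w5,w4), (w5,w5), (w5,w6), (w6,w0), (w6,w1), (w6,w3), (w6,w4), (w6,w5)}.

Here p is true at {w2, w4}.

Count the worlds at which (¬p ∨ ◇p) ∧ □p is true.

1

w0: ¬p ∨ ◇p is T, □p is F. ✗
w1: ¬p ∨ ◇p is T, □p is F. ✗
w2: ¬p ∨ ◇p is T, □p is T. ✓
w3: ¬p ∨ ◇p is T, □p is F. ✗
w4: ¬p ∨ ◇p is T, □p is F. ✗
w5: ¬p ∨ ◇p is T, □p is F. ✗
w6: ¬p ∨ ◇p is T, □p is F. ✗
Satisfying worlds: {w2}.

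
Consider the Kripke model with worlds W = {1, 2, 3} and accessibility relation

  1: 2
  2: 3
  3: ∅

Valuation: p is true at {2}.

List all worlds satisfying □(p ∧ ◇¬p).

{1, 3}

1: successors {2}; p ∧ ◇¬p there: 2:T. ✓
2: successors {3}; p ∧ ◇¬p there: 3:F. ✗
3: no successors, so □(p ∧ ◇¬p) holds vacuously. ✓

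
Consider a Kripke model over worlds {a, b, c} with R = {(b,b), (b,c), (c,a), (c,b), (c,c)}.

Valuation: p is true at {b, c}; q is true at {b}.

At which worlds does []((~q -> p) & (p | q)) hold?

a: no successors, so []((~q -> p) & (p | q)) holds vacuously. ✓
b: successors {b, c}; (~q -> p) & (p | q) there: b:T, c:T. ✓
c: successors {a, b, c}; (~q -> p) & (p | q) there: a:F, b:T, c:T. ✗

{a, b}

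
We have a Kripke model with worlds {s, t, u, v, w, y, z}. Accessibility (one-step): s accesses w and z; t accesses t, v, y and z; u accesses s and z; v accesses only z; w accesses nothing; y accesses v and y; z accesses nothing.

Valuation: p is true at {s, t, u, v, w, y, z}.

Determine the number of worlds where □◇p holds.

s: successors {w, z}; ◇p there: w:F, z:F. ✗
t: successors {t, v, y, z}; ◇p there: t:T, v:T, y:T, z:F. ✗
u: successors {s, z}; ◇p there: s:T, z:F. ✗
v: successors {z}; ◇p there: z:F. ✗
w: no successors, so □◇p holds vacuously. ✓
y: successors {v, y}; ◇p there: v:T, y:T. ✓
z: no successors, so □◇p holds vacuously. ✓
Satisfying worlds: {w, y, z}.

3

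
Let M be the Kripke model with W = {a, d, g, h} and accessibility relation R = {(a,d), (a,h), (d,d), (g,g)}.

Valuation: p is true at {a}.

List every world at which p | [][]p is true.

{a, h}

a: p is T, [][]p is F. ✓
d: p is F, [][]p is F. ✗
g: p is F, [][]p is F. ✗
h: p is F, [][]p is T. ✓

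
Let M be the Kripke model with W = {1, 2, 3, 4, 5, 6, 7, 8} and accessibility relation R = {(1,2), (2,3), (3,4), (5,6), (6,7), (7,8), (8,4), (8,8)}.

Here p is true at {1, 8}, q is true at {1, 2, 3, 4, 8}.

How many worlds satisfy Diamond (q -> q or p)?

1: successors {2}; q -> q or p there: 2:T. ✓
2: successors {3}; q -> q or p there: 3:T. ✓
3: successors {4}; q -> q or p there: 4:T. ✓
4: no successors, so Diamond (q -> q or p) fails. ✗
5: successors {6}; q -> q or p there: 6:T. ✓
6: successors {7}; q -> q or p there: 7:T. ✓
7: successors {8}; q -> q or p there: 8:T. ✓
8: successors {4, 8}; q -> q or p there: 4:T, 8:T. ✓
Satisfying worlds: {1, 2, 3, 5, 6, 7, 8}.

7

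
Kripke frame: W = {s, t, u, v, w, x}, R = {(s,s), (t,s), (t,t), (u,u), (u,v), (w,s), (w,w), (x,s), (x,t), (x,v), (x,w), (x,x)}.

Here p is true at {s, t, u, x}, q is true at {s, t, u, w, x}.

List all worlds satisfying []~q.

s: successors {s}; ~q there: s:F. ✗
t: successors {s, t}; ~q there: s:F, t:F. ✗
u: successors {u, v}; ~q there: u:F, v:T. ✗
v: no successors, so []~q holds vacuously. ✓
w: successors {s, w}; ~q there: s:F, w:F. ✗
x: successors {s, t, v, w, x}; ~q there: s:F, t:F, v:T, w:F, x:F. ✗

{v}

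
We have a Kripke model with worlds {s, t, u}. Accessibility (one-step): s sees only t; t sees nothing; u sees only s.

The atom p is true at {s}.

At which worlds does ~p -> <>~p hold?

s: ~p is F, <>~p is T. ✓
t: ~p is T, <>~p is F. ✗
u: ~p is T, <>~p is F. ✗

{s}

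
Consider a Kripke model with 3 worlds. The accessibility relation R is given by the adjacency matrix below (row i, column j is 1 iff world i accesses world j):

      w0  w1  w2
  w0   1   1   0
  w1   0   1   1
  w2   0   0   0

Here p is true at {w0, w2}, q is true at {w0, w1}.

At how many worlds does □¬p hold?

1

w0: successors {w0, w1}; ¬p there: w0:F, w1:T. ✗
w1: successors {w1, w2}; ¬p there: w1:T, w2:F. ✗
w2: no successors, so □¬p holds vacuously. ✓
Satisfying worlds: {w2}.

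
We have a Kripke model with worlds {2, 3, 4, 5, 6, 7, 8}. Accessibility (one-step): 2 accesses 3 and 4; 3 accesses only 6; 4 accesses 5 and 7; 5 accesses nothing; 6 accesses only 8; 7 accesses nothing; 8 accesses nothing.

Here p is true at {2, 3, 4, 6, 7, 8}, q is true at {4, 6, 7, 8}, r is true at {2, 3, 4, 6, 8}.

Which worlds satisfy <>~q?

2: successors {3, 4}; ~q there: 3:T, 4:F. ✓
3: successors {6}; ~q there: 6:F. ✗
4: successors {5, 7}; ~q there: 5:T, 7:F. ✓
5: no successors, so <>~q fails. ✗
6: successors {8}; ~q there: 8:F. ✗
7: no successors, so <>~q fails. ✗
8: no successors, so <>~q fails. ✗

{2, 4}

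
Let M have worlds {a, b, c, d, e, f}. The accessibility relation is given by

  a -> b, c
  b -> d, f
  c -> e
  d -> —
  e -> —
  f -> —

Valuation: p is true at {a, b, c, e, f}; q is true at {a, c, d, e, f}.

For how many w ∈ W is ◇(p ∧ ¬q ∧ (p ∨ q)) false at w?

5

a: successors {b, c}; p ∧ ¬q ∧ (p ∨ q) there: b:T, c:F. ✓
b: successors {d, f}; p ∧ ¬q ∧ (p ∨ q) there: d:F, f:F. ✗
c: successors {e}; p ∧ ¬q ∧ (p ∨ q) there: e:F. ✗
d: no successors, so ◇(p ∧ ¬q ∧ (p ∨ q)) fails. ✗
e: no successors, so ◇(p ∧ ¬q ∧ (p ∨ q)) fails. ✗
f: no successors, so ◇(p ∧ ¬q ∧ (p ∨ q)) fails. ✗
Satisfying worlds: {a}.
So ◇(p ∧ ¬q ∧ (p ∨ q)) fails at the other 5 worlds.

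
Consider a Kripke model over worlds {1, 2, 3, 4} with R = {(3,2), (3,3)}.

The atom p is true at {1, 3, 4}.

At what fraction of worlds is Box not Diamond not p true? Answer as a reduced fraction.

1: no successors, so Box not Diamond not p holds vacuously. ✓
2: no successors, so Box not Diamond not p holds vacuously. ✓
3: successors {2, 3}; not Diamond not p there: 2:T, 3:F. ✗
4: no successors, so Box not Diamond not p holds vacuously. ✓
That's 3 of 4 worlds, so 3/4.

3/4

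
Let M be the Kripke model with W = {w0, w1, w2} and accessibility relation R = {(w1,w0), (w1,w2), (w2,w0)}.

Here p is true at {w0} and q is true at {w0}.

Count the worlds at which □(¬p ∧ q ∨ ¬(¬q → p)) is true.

w0: no successors, so □(¬p ∧ q ∨ ¬(¬q → p)) holds vacuously. ✓
w1: successors {w0, w2}; ¬p ∧ q ∨ ¬(¬q → p) there: w0:F, w2:T. ✗
w2: successors {w0}; ¬p ∧ q ∨ ¬(¬q → p) there: w0:F. ✗
Satisfying worlds: {w0}.

1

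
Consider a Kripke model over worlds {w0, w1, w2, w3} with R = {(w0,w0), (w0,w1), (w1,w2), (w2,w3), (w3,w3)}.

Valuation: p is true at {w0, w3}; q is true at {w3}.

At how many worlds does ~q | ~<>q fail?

1

w0: ~q is T, ~<>q is T. ✓
w1: ~q is T, ~<>q is T. ✓
w2: ~q is T, ~<>q is F. ✓
w3: ~q is F, ~<>q is F. ✗
Satisfying worlds: {w0, w1, w2}.
So ~q | ~<>q fails at the other 1 world.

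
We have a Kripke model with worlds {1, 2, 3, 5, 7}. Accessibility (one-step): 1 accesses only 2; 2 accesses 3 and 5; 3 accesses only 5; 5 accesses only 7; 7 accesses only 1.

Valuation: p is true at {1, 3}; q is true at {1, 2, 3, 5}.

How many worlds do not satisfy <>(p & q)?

3

1: successors {2}; p & q there: 2:F. ✗
2: successors {3, 5}; p & q there: 3:T, 5:F. ✓
3: successors {5}; p & q there: 5:F. ✗
5: successors {7}; p & q there: 7:F. ✗
7: successors {1}; p & q there: 1:T. ✓
Satisfying worlds: {2, 7}.
So <>(p & q) fails at the other 3 worlds.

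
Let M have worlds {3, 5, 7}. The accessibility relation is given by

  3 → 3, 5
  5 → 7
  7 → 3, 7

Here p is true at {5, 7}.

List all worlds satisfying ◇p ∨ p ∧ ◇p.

{3, 5, 7}

3: ◇p is T, p ∧ ◇p is F. ✓
5: ◇p is T, p ∧ ◇p is T. ✓
7: ◇p is T, p ∧ ◇p is T. ✓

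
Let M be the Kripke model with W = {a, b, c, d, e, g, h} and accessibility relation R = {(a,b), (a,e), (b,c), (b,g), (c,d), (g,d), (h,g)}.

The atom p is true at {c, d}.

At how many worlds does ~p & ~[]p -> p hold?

a: ~p & ~[]p is T, p is F. ✗
b: ~p & ~[]p is T, p is F. ✗
c: ~p & ~[]p is F, p is T. ✓
d: ~p & ~[]p is F, p is T. ✓
e: ~p & ~[]p is F, p is F. ✓
g: ~p & ~[]p is F, p is F. ✓
h: ~p & ~[]p is T, p is F. ✗
Satisfying worlds: {c, d, e, g}.

4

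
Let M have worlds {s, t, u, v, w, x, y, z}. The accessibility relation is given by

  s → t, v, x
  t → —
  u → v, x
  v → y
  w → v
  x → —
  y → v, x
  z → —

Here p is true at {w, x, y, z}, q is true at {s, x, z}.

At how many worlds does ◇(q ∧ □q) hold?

s: successors {t, v, x}; q ∧ □q there: t:F, v:F, x:T. ✓
t: no successors, so ◇(q ∧ □q) fails. ✗
u: successors {v, x}; q ∧ □q there: v:F, x:T. ✓
v: successors {y}; q ∧ □q there: y:F. ✗
w: successors {v}; q ∧ □q there: v:F. ✗
x: no successors, so ◇(q ∧ □q) fails. ✗
y: successors {v, x}; q ∧ □q there: v:F, x:T. ✓
z: no successors, so ◇(q ∧ □q) fails. ✗
Satisfying worlds: {s, u, y}.

3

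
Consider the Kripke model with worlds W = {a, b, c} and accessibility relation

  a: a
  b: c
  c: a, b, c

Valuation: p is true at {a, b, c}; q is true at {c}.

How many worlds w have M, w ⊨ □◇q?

a: successors {a}; ◇q there: a:F. ✗
b: successors {c}; ◇q there: c:T. ✓
c: successors {a, b, c}; ◇q there: a:F, b:T, c:T. ✗
Satisfying worlds: {b}.

1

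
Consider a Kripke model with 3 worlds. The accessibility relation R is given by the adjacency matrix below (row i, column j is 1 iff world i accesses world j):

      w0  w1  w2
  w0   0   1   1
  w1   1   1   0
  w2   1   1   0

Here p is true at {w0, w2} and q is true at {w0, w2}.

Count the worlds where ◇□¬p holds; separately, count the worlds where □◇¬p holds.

0 and 3

For ◇□¬p:
w0: successors {w1, w2}; □¬p there: w1:F, w2:F. ✗
w1: successors {w0, w1}; □¬p there: w0:F, w1:F. ✗
w2: successors {w0, w1}; □¬p there: w0:F, w1:F. ✗
— 0 worlds.
For □◇¬p:
w0: successors {w1, w2}; ◇¬p there: w1:T, w2:T. ✓
w1: successors {w0, w1}; ◇¬p there: w0:T, w1:T. ✓
w2: successors {w0, w1}; ◇¬p there: w0:T, w1:T. ✓
— 3 worlds.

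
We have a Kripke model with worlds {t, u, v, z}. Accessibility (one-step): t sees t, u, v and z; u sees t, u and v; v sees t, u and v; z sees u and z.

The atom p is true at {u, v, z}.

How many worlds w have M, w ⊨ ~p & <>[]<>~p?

1

t: ~p is T, <>[]<>~p is T. ✓
u: ~p is F, <>[]<>~p is T. ✗
v: ~p is F, <>[]<>~p is T. ✗
z: ~p is F, <>[]<>~p is T. ✗
Satisfying worlds: {t}.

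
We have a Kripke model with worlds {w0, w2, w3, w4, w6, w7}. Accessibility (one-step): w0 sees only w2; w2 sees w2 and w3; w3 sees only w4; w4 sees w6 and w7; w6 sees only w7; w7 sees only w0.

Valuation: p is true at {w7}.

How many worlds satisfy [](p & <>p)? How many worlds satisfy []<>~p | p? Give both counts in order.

0 and 5

For [](p & <>p):
w0: successors {w2}; p & <>p there: w2:F. ✗
w2: successors {w2, w3}; p & <>p there: w2:F, w3:F. ✗
w3: successors {w4}; p & <>p there: w4:F. ✗
w4: successors {w6, w7}; p & <>p there: w6:F, w7:F. ✗
w6: successors {w7}; p & <>p there: w7:F. ✗
w7: successors {w0}; p & <>p there: w0:F. ✗
— 0 worlds.
For []<>~p | p:
w0: []<>~p is T, p is F. ✓
w2: []<>~p is T, p is F. ✓
w3: []<>~p is T, p is F. ✓
w4: []<>~p is F, p is F. ✗
w6: []<>~p is T, p is F. ✓
w7: []<>~p is T, p is T. ✓
— 5 worlds.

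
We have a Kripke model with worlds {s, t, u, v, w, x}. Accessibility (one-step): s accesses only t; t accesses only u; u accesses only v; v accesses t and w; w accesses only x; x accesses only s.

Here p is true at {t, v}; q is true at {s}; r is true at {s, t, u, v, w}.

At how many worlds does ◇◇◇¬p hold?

4

s: successors {t}; ◇◇¬p there: t:F. ✗
t: successors {u}; ◇◇¬p there: u:T. ✓
u: successors {v}; ◇◇¬p there: v:T. ✓
v: successors {t, w}; ◇◇¬p there: t:F, w:T. ✓
w: successors {x}; ◇◇¬p there: x:F. ✗
x: successors {s}; ◇◇¬p there: s:T. ✓
Satisfying worlds: {t, u, v, x}.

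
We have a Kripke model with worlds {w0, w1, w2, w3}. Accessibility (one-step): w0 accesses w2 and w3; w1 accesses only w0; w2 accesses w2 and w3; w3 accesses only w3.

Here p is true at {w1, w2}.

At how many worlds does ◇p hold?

w0: successors {w2, w3}; p there: w2:T, w3:F. ✓
w1: successors {w0}; p there: w0:F. ✗
w2: successors {w2, w3}; p there: w2:T, w3:F. ✓
w3: successors {w3}; p there: w3:F. ✗
Satisfying worlds: {w0, w2}.

2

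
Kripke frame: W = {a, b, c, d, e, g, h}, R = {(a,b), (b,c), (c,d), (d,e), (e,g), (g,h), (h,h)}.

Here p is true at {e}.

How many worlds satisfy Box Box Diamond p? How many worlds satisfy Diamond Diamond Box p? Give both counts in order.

For Box Box Diamond p:
a: successors {b}; Box Diamond p there: b:F. ✗
b: successors {c}; Box Diamond p there: c:T. ✓
c: successors {d}; Box Diamond p there: d:F. ✗
d: successors {e}; Box Diamond p there: e:F. ✗
e: successors {g}; Box Diamond p there: g:F. ✗
g: successors {h}; Box Diamond p there: h:F. ✗
h: successors {h}; Box Diamond p there: h:F. ✗
— 1 world.
For Diamond Diamond Box p:
a: successors {b}; Diamond Box p there: b:F. ✗
b: successors {c}; Diamond Box p there: c:T. ✓
c: successors {d}; Diamond Box p there: d:F. ✗
d: successors {e}; Diamond Box p there: e:F. ✗
e: successors {g}; Diamond Box p there: g:F. ✗
g: successors {h}; Diamond Box p there: h:F. ✗
h: successors {h}; Diamond Box p there: h:F. ✗
— 1 world.

1 and 1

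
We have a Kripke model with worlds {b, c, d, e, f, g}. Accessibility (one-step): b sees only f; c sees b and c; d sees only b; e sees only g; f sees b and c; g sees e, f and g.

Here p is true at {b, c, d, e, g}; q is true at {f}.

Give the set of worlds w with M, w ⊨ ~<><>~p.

b: <><>~p is F. ✓
c: <><>~p is T. ✗
d: <><>~p is T. ✗
e: <><>~p is T. ✗
f: <><>~p is T. ✗
g: <><>~p is T. ✗

{b}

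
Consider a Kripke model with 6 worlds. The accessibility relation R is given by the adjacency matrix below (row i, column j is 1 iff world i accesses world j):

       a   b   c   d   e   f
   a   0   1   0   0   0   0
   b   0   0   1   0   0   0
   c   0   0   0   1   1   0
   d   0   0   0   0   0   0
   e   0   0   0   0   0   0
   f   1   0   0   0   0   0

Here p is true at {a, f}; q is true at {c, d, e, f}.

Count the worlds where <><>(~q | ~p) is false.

3

a: successors {b}; <>(~q | ~p) there: b:T. ✓
b: successors {c}; <>(~q | ~p) there: c:T. ✓
c: successors {d, e}; <>(~q | ~p) there: d:F, e:F. ✗
d: no successors, so <><>(~q | ~p) fails. ✗
e: no successors, so <><>(~q | ~p) fails. ✗
f: successors {a}; <>(~q | ~p) there: a:T. ✓
Satisfying worlds: {a, b, f}.
So <><>(~q | ~p) fails at the other 3 worlds.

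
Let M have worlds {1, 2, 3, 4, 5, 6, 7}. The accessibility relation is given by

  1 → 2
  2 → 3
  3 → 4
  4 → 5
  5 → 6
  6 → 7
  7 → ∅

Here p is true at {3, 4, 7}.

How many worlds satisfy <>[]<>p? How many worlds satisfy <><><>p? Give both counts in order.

3 and 2

For <>[]<>p:
1: successors {2}; []<>p there: 2:T. ✓
2: successors {3}; []<>p there: 3:F. ✗
3: successors {4}; []<>p there: 4:F. ✗
4: successors {5}; []<>p there: 5:T. ✓
5: successors {6}; []<>p there: 6:F. ✗
6: successors {7}; []<>p there: 7:T. ✓
7: no successors, so <>[]<>p fails. ✗
— 3 worlds.
For <><><>p:
1: successors {2}; <><>p there: 2:T. ✓
2: successors {3}; <><>p there: 3:F. ✗
3: successors {4}; <><>p there: 4:F. ✗
4: successors {5}; <><>p there: 5:T. ✓
5: successors {6}; <><>p there: 6:F. ✗
6: successors {7}; <><>p there: 7:F. ✗
7: no successors, so <><><>p fails. ✗
— 2 worlds.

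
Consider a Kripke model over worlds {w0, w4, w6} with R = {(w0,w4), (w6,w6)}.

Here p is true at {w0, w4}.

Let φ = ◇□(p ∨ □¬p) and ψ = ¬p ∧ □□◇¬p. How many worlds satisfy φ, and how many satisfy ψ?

For ◇□(p ∨ □¬p):
w0: successors {w4}; □(p ∨ □¬p) there: w4:T. ✓
w4: no successors, so ◇□(p ∨ □¬p) fails. ✗
w6: successors {w6}; □(p ∨ □¬p) there: w6:T. ✓
— 2 worlds.
For ¬p ∧ □□◇¬p:
w0: ¬p is F, □□◇¬p is T. ✗
w4: ¬p is F, □□◇¬p is T. ✗
w6: ¬p is T, □□◇¬p is T. ✓
— 1 world.

2 and 1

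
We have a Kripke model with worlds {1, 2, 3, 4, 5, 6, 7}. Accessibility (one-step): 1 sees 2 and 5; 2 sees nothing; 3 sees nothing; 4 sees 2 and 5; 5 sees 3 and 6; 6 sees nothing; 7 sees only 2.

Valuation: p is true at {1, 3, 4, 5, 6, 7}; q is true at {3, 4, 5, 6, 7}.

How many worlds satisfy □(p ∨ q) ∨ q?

6

1: □(p ∨ q) is F, q is F. ✗
2: □(p ∨ q) is T, q is F. ✓
3: □(p ∨ q) is T, q is T. ✓
4: □(p ∨ q) is F, q is T. ✓
5: □(p ∨ q) is T, q is T. ✓
6: □(p ∨ q) is T, q is T. ✓
7: □(p ∨ q) is F, q is T. ✓
Satisfying worlds: {2, 3, 4, 5, 6, 7}.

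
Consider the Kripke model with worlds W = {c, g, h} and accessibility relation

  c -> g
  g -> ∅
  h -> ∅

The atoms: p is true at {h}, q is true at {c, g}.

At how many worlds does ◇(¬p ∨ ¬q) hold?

1

c: successors {g}; ¬p ∨ ¬q there: g:T. ✓
g: no successors, so ◇(¬p ∨ ¬q) fails. ✗
h: no successors, so ◇(¬p ∨ ¬q) fails. ✗
Satisfying worlds: {c}.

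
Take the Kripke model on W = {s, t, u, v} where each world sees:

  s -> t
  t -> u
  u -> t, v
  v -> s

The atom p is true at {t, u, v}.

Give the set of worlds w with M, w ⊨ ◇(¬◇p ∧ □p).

∅

s: successors {t}; ¬◇p ∧ □p there: t:F. ✗
t: successors {u}; ¬◇p ∧ □p there: u:F. ✗
u: successors {t, v}; ¬◇p ∧ □p there: t:F, v:F. ✗
v: successors {s}; ¬◇p ∧ □p there: s:F. ✗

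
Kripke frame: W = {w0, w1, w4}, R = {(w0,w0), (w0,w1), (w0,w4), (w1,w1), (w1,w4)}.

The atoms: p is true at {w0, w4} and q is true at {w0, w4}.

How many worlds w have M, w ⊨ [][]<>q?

1

w0: successors {w0, w1, w4}; []<>q there: w0:F, w1:F, w4:T. ✗
w1: successors {w1, w4}; []<>q there: w1:F, w4:T. ✗
w4: no successors, so [][]<>q holds vacuously. ✓
Satisfying worlds: {w4}.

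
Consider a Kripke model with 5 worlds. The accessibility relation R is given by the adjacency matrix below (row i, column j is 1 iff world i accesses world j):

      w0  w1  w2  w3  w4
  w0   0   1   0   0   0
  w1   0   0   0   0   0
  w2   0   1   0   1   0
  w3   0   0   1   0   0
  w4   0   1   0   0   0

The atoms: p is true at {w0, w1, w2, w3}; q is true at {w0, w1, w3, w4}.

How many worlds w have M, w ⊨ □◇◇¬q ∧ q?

2

w0: □◇◇¬q is F, q is T. ✗
w1: □◇◇¬q is T, q is T. ✓
w2: □◇◇¬q is F, q is F. ✗
w3: □◇◇¬q is T, q is T. ✓
w4: □◇◇¬q is F, q is T. ✗
Satisfying worlds: {w1, w3}.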